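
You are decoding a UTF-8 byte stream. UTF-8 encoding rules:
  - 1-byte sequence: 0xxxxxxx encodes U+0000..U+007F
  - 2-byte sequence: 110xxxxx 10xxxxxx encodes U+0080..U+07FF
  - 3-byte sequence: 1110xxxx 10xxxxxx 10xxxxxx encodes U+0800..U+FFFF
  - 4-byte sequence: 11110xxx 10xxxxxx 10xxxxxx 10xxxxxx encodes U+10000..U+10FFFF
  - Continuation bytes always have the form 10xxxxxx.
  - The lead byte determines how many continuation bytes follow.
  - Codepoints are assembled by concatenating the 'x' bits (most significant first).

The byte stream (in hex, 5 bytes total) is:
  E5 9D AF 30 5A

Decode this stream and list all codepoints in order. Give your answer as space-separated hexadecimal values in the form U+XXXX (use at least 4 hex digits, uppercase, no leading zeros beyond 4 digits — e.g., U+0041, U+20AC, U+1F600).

Byte[0]=E5: 3-byte lead, need 2 cont bytes. acc=0x5
Byte[1]=9D: continuation. acc=(acc<<6)|0x1D=0x15D
Byte[2]=AF: continuation. acc=(acc<<6)|0x2F=0x576F
Completed: cp=U+576F (starts at byte 0)
Byte[3]=30: 1-byte ASCII. cp=U+0030
Byte[4]=5A: 1-byte ASCII. cp=U+005A

Answer: U+576F U+0030 U+005A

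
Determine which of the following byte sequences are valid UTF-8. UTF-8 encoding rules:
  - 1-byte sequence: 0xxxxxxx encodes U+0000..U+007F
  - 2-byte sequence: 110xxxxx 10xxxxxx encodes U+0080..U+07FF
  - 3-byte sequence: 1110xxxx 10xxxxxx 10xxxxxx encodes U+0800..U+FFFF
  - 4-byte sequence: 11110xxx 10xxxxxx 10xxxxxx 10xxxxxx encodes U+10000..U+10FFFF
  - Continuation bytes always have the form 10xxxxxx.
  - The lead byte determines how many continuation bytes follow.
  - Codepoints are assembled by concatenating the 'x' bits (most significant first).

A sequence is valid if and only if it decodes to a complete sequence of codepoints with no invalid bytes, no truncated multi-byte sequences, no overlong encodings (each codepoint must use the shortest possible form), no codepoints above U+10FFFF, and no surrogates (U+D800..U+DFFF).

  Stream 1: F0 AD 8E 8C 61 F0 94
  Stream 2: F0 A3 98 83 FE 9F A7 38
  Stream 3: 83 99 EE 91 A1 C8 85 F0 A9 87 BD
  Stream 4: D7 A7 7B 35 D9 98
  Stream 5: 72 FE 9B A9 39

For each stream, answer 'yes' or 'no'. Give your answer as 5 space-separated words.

Stream 1: error at byte offset 7. INVALID
Stream 2: error at byte offset 4. INVALID
Stream 3: error at byte offset 0. INVALID
Stream 4: decodes cleanly. VALID
Stream 5: error at byte offset 1. INVALID

Answer: no no no yes no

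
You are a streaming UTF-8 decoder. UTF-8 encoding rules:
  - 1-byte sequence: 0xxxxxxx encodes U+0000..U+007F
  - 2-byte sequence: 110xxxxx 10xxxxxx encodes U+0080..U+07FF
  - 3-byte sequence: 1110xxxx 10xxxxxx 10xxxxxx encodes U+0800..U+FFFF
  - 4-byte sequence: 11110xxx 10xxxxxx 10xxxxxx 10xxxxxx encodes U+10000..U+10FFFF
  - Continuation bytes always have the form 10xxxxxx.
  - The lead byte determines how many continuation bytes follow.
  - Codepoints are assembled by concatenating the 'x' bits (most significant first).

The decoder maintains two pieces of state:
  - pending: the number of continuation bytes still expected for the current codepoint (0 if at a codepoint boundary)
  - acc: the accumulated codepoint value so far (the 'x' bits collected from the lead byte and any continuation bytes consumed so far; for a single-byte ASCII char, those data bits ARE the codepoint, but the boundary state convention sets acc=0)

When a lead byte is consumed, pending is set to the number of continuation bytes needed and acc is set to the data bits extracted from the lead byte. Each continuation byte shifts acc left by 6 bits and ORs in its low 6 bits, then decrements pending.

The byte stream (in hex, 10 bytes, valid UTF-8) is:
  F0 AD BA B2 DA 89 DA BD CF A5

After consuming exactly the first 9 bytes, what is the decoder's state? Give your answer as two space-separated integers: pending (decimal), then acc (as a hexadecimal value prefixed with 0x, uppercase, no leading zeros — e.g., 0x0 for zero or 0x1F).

Byte[0]=F0: 4-byte lead. pending=3, acc=0x0
Byte[1]=AD: continuation. acc=(acc<<6)|0x2D=0x2D, pending=2
Byte[2]=BA: continuation. acc=(acc<<6)|0x3A=0xB7A, pending=1
Byte[3]=B2: continuation. acc=(acc<<6)|0x32=0x2DEB2, pending=0
Byte[4]=DA: 2-byte lead. pending=1, acc=0x1A
Byte[5]=89: continuation. acc=(acc<<6)|0x09=0x689, pending=0
Byte[6]=DA: 2-byte lead. pending=1, acc=0x1A
Byte[7]=BD: continuation. acc=(acc<<6)|0x3D=0x6BD, pending=0
Byte[8]=CF: 2-byte lead. pending=1, acc=0xF

Answer: 1 0xF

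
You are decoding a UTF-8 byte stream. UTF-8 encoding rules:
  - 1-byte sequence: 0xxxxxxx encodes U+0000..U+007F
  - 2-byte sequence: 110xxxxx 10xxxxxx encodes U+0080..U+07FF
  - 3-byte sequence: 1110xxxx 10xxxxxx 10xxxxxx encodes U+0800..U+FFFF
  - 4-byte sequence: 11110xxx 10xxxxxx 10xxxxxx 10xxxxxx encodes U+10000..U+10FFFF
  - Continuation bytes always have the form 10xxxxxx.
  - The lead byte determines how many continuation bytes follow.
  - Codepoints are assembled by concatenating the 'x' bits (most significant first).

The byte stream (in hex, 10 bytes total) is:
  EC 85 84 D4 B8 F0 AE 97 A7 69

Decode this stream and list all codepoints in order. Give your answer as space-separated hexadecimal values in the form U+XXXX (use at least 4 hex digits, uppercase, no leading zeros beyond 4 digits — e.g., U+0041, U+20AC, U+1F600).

Byte[0]=EC: 3-byte lead, need 2 cont bytes. acc=0xC
Byte[1]=85: continuation. acc=(acc<<6)|0x05=0x305
Byte[2]=84: continuation. acc=(acc<<6)|0x04=0xC144
Completed: cp=U+C144 (starts at byte 0)
Byte[3]=D4: 2-byte lead, need 1 cont bytes. acc=0x14
Byte[4]=B8: continuation. acc=(acc<<6)|0x38=0x538
Completed: cp=U+0538 (starts at byte 3)
Byte[5]=F0: 4-byte lead, need 3 cont bytes. acc=0x0
Byte[6]=AE: continuation. acc=(acc<<6)|0x2E=0x2E
Byte[7]=97: continuation. acc=(acc<<6)|0x17=0xB97
Byte[8]=A7: continuation. acc=(acc<<6)|0x27=0x2E5E7
Completed: cp=U+2E5E7 (starts at byte 5)
Byte[9]=69: 1-byte ASCII. cp=U+0069

Answer: U+C144 U+0538 U+2E5E7 U+0069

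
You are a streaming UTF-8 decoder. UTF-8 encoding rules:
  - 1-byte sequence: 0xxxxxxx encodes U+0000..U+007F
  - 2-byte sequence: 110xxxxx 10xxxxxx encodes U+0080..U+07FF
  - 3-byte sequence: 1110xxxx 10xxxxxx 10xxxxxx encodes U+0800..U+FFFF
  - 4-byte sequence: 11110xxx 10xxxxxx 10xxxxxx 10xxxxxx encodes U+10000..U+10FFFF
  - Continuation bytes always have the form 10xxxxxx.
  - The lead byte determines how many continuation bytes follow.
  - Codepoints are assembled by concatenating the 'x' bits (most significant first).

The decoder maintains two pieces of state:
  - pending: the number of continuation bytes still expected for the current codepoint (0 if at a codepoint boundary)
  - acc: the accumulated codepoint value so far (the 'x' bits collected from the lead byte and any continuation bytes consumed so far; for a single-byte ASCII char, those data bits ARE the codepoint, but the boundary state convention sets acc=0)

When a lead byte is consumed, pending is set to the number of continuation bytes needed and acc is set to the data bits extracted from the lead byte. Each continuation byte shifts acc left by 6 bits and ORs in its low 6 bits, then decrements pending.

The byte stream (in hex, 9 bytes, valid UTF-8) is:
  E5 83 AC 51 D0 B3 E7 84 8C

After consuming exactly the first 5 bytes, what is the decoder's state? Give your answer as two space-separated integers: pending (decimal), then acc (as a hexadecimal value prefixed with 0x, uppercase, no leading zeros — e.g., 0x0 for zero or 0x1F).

Byte[0]=E5: 3-byte lead. pending=2, acc=0x5
Byte[1]=83: continuation. acc=(acc<<6)|0x03=0x143, pending=1
Byte[2]=AC: continuation. acc=(acc<<6)|0x2C=0x50EC, pending=0
Byte[3]=51: 1-byte. pending=0, acc=0x0
Byte[4]=D0: 2-byte lead. pending=1, acc=0x10

Answer: 1 0x10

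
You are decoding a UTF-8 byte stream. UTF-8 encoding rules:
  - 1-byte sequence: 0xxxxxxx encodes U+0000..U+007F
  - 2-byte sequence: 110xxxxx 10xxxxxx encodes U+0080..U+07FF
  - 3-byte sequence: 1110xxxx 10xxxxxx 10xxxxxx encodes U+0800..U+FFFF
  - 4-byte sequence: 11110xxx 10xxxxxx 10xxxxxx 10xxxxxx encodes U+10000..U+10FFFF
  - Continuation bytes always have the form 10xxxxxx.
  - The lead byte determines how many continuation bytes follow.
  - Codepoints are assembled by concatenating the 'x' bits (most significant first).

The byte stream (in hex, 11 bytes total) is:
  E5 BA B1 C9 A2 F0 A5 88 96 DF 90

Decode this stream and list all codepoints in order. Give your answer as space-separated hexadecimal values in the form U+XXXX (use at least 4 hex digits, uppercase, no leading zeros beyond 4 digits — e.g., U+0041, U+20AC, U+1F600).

Answer: U+5EB1 U+0262 U+25216 U+07D0

Derivation:
Byte[0]=E5: 3-byte lead, need 2 cont bytes. acc=0x5
Byte[1]=BA: continuation. acc=(acc<<6)|0x3A=0x17A
Byte[2]=B1: continuation. acc=(acc<<6)|0x31=0x5EB1
Completed: cp=U+5EB1 (starts at byte 0)
Byte[3]=C9: 2-byte lead, need 1 cont bytes. acc=0x9
Byte[4]=A2: continuation. acc=(acc<<6)|0x22=0x262
Completed: cp=U+0262 (starts at byte 3)
Byte[5]=F0: 4-byte lead, need 3 cont bytes. acc=0x0
Byte[6]=A5: continuation. acc=(acc<<6)|0x25=0x25
Byte[7]=88: continuation. acc=(acc<<6)|0x08=0x948
Byte[8]=96: continuation. acc=(acc<<6)|0x16=0x25216
Completed: cp=U+25216 (starts at byte 5)
Byte[9]=DF: 2-byte lead, need 1 cont bytes. acc=0x1F
Byte[10]=90: continuation. acc=(acc<<6)|0x10=0x7D0
Completed: cp=U+07D0 (starts at byte 9)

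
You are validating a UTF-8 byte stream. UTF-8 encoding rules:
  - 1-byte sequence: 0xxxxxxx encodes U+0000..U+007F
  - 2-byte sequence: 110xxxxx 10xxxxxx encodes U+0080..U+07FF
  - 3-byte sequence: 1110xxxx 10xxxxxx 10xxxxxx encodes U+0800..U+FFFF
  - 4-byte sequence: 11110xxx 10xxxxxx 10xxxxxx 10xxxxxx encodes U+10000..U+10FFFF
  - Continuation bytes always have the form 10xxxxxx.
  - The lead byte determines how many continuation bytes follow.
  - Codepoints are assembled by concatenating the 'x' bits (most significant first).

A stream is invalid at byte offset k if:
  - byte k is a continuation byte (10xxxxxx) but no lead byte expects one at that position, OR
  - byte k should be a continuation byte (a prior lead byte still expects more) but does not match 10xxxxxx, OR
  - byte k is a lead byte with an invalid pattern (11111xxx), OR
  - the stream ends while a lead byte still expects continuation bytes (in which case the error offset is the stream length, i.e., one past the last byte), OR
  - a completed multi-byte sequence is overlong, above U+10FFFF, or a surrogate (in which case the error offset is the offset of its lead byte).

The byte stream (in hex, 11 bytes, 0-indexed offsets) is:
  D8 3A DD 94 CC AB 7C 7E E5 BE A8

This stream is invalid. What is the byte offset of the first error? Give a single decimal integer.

Answer: 1

Derivation:
Byte[0]=D8: 2-byte lead, need 1 cont bytes. acc=0x18
Byte[1]=3A: expected 10xxxxxx continuation. INVALID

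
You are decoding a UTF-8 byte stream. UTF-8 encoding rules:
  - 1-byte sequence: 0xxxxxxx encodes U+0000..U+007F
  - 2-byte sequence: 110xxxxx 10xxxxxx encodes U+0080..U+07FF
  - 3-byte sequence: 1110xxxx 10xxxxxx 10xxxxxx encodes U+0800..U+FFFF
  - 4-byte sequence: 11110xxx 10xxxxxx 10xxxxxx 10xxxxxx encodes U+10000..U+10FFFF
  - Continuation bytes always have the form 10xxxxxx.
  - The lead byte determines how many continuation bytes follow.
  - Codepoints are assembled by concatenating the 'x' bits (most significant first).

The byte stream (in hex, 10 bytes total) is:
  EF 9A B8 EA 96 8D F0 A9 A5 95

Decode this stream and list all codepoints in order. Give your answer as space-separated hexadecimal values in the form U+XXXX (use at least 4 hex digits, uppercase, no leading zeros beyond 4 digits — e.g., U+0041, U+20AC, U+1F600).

Byte[0]=EF: 3-byte lead, need 2 cont bytes. acc=0xF
Byte[1]=9A: continuation. acc=(acc<<6)|0x1A=0x3DA
Byte[2]=B8: continuation. acc=(acc<<6)|0x38=0xF6B8
Completed: cp=U+F6B8 (starts at byte 0)
Byte[3]=EA: 3-byte lead, need 2 cont bytes. acc=0xA
Byte[4]=96: continuation. acc=(acc<<6)|0x16=0x296
Byte[5]=8D: continuation. acc=(acc<<6)|0x0D=0xA58D
Completed: cp=U+A58D (starts at byte 3)
Byte[6]=F0: 4-byte lead, need 3 cont bytes. acc=0x0
Byte[7]=A9: continuation. acc=(acc<<6)|0x29=0x29
Byte[8]=A5: continuation. acc=(acc<<6)|0x25=0xA65
Byte[9]=95: continuation. acc=(acc<<6)|0x15=0x29955
Completed: cp=U+29955 (starts at byte 6)

Answer: U+F6B8 U+A58D U+29955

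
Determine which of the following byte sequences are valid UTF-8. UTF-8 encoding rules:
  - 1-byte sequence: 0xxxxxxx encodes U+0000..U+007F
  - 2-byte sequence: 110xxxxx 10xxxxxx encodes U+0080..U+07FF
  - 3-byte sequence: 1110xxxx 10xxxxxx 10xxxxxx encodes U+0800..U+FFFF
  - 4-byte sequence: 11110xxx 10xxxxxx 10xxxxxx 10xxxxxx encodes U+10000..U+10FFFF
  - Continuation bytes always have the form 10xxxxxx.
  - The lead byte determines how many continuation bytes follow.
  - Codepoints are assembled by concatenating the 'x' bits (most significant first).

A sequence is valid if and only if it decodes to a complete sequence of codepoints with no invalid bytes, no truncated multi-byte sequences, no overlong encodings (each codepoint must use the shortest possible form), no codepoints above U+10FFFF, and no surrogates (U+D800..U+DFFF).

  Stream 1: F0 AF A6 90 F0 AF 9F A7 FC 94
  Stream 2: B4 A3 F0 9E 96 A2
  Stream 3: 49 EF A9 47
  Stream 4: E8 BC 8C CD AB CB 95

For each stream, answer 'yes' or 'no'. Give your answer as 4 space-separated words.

Stream 1: error at byte offset 8. INVALID
Stream 2: error at byte offset 0. INVALID
Stream 3: error at byte offset 3. INVALID
Stream 4: decodes cleanly. VALID

Answer: no no no yes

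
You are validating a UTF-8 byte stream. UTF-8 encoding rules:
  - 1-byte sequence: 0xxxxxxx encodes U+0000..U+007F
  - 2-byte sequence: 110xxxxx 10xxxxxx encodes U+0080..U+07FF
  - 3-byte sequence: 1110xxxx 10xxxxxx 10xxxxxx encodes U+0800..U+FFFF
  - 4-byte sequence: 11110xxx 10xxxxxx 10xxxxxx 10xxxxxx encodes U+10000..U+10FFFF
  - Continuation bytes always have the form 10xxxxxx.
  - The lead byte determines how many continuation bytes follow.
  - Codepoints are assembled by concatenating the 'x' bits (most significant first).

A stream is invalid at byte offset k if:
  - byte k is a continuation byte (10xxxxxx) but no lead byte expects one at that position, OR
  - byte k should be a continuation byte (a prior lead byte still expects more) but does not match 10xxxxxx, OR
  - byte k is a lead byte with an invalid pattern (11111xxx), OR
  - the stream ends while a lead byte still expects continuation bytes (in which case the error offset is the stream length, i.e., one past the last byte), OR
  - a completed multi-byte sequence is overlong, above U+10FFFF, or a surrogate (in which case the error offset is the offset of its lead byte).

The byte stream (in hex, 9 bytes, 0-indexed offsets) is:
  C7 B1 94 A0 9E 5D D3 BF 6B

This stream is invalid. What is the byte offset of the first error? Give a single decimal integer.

Byte[0]=C7: 2-byte lead, need 1 cont bytes. acc=0x7
Byte[1]=B1: continuation. acc=(acc<<6)|0x31=0x1F1
Completed: cp=U+01F1 (starts at byte 0)
Byte[2]=94: INVALID lead byte (not 0xxx/110x/1110/11110)

Answer: 2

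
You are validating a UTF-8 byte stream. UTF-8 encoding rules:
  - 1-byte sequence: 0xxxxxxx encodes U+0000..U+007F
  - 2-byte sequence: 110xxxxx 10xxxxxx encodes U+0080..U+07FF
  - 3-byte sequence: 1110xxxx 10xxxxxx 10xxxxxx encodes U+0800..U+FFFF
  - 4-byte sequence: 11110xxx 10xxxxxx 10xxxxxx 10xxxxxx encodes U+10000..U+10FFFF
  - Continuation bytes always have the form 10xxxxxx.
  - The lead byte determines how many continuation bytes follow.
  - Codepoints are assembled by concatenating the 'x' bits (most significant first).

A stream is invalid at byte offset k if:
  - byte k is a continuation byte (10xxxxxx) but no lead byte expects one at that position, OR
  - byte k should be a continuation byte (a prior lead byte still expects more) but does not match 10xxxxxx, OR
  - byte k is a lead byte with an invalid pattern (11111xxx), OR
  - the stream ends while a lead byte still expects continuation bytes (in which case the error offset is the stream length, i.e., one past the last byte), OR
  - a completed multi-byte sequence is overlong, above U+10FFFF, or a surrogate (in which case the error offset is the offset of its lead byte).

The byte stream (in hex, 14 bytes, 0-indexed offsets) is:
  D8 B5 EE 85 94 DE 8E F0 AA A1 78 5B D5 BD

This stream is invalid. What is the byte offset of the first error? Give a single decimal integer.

Answer: 10

Derivation:
Byte[0]=D8: 2-byte lead, need 1 cont bytes. acc=0x18
Byte[1]=B5: continuation. acc=(acc<<6)|0x35=0x635
Completed: cp=U+0635 (starts at byte 0)
Byte[2]=EE: 3-byte lead, need 2 cont bytes. acc=0xE
Byte[3]=85: continuation. acc=(acc<<6)|0x05=0x385
Byte[4]=94: continuation. acc=(acc<<6)|0x14=0xE154
Completed: cp=U+E154 (starts at byte 2)
Byte[5]=DE: 2-byte lead, need 1 cont bytes. acc=0x1E
Byte[6]=8E: continuation. acc=(acc<<6)|0x0E=0x78E
Completed: cp=U+078E (starts at byte 5)
Byte[7]=F0: 4-byte lead, need 3 cont bytes. acc=0x0
Byte[8]=AA: continuation. acc=(acc<<6)|0x2A=0x2A
Byte[9]=A1: continuation. acc=(acc<<6)|0x21=0xAA1
Byte[10]=78: expected 10xxxxxx continuation. INVALID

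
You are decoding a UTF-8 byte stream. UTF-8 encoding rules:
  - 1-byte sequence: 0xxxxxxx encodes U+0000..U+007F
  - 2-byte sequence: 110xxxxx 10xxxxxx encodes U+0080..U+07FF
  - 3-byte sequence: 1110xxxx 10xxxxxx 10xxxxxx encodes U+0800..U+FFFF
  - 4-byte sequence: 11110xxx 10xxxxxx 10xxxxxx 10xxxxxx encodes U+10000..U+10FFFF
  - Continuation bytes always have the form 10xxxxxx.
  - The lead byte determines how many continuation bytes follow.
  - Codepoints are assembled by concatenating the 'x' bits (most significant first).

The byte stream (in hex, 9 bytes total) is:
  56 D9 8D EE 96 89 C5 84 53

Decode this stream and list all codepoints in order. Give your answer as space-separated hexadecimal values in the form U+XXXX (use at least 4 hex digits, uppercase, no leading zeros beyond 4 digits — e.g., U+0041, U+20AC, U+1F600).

Answer: U+0056 U+064D U+E589 U+0144 U+0053

Derivation:
Byte[0]=56: 1-byte ASCII. cp=U+0056
Byte[1]=D9: 2-byte lead, need 1 cont bytes. acc=0x19
Byte[2]=8D: continuation. acc=(acc<<6)|0x0D=0x64D
Completed: cp=U+064D (starts at byte 1)
Byte[3]=EE: 3-byte lead, need 2 cont bytes. acc=0xE
Byte[4]=96: continuation. acc=(acc<<6)|0x16=0x396
Byte[5]=89: continuation. acc=(acc<<6)|0x09=0xE589
Completed: cp=U+E589 (starts at byte 3)
Byte[6]=C5: 2-byte lead, need 1 cont bytes. acc=0x5
Byte[7]=84: continuation. acc=(acc<<6)|0x04=0x144
Completed: cp=U+0144 (starts at byte 6)
Byte[8]=53: 1-byte ASCII. cp=U+0053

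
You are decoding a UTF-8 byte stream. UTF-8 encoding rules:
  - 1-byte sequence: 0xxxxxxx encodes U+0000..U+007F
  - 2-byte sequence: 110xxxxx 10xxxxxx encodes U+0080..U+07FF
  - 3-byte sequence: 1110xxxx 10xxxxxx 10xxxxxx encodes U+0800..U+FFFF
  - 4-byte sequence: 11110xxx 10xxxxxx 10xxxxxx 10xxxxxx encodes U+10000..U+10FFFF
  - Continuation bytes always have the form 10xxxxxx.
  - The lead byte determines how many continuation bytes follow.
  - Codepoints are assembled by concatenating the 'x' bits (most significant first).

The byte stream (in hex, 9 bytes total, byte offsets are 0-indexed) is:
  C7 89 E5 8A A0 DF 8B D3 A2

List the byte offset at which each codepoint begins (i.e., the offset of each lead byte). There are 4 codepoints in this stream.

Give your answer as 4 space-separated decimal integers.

Byte[0]=C7: 2-byte lead, need 1 cont bytes. acc=0x7
Byte[1]=89: continuation. acc=(acc<<6)|0x09=0x1C9
Completed: cp=U+01C9 (starts at byte 0)
Byte[2]=E5: 3-byte lead, need 2 cont bytes. acc=0x5
Byte[3]=8A: continuation. acc=(acc<<6)|0x0A=0x14A
Byte[4]=A0: continuation. acc=(acc<<6)|0x20=0x52A0
Completed: cp=U+52A0 (starts at byte 2)
Byte[5]=DF: 2-byte lead, need 1 cont bytes. acc=0x1F
Byte[6]=8B: continuation. acc=(acc<<6)|0x0B=0x7CB
Completed: cp=U+07CB (starts at byte 5)
Byte[7]=D3: 2-byte lead, need 1 cont bytes. acc=0x13
Byte[8]=A2: continuation. acc=(acc<<6)|0x22=0x4E2
Completed: cp=U+04E2 (starts at byte 7)

Answer: 0 2 5 7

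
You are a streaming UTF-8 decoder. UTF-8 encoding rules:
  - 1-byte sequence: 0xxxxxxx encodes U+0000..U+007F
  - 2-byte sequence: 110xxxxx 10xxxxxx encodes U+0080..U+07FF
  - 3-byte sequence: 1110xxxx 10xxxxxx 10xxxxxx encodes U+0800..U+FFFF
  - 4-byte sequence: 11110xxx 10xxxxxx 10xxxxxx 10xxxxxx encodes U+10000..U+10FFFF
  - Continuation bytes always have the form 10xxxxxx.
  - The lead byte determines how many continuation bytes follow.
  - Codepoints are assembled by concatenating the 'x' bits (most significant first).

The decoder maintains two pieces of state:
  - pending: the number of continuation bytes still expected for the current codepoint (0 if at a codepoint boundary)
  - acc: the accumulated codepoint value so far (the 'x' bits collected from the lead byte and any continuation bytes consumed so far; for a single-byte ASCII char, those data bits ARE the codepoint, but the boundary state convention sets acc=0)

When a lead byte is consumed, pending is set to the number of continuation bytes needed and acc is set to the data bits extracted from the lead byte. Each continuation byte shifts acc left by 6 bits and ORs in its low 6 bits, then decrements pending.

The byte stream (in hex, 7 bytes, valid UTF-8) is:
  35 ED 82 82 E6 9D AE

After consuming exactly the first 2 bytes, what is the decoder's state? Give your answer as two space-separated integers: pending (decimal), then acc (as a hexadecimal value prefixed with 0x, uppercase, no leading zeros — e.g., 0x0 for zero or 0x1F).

Answer: 2 0xD

Derivation:
Byte[0]=35: 1-byte. pending=0, acc=0x0
Byte[1]=ED: 3-byte lead. pending=2, acc=0xD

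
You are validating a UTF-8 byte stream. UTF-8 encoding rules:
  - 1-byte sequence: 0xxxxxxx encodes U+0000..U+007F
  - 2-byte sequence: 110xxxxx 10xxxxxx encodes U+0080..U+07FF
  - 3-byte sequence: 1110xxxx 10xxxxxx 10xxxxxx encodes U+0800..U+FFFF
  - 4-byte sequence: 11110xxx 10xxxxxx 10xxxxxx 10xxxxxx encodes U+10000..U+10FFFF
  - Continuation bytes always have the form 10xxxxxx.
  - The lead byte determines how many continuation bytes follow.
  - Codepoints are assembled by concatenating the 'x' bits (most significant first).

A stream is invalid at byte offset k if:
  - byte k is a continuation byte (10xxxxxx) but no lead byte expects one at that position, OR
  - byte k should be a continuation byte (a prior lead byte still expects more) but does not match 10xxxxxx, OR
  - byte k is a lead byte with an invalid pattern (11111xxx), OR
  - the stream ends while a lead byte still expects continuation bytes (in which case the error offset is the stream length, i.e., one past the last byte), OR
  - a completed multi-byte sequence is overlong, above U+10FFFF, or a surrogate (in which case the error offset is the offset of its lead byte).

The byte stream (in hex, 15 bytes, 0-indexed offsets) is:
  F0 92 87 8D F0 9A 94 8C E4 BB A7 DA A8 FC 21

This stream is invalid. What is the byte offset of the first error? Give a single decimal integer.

Answer: 13

Derivation:
Byte[0]=F0: 4-byte lead, need 3 cont bytes. acc=0x0
Byte[1]=92: continuation. acc=(acc<<6)|0x12=0x12
Byte[2]=87: continuation. acc=(acc<<6)|0x07=0x487
Byte[3]=8D: continuation. acc=(acc<<6)|0x0D=0x121CD
Completed: cp=U+121CD (starts at byte 0)
Byte[4]=F0: 4-byte lead, need 3 cont bytes. acc=0x0
Byte[5]=9A: continuation. acc=(acc<<6)|0x1A=0x1A
Byte[6]=94: continuation. acc=(acc<<6)|0x14=0x694
Byte[7]=8C: continuation. acc=(acc<<6)|0x0C=0x1A50C
Completed: cp=U+1A50C (starts at byte 4)
Byte[8]=E4: 3-byte lead, need 2 cont bytes. acc=0x4
Byte[9]=BB: continuation. acc=(acc<<6)|0x3B=0x13B
Byte[10]=A7: continuation. acc=(acc<<6)|0x27=0x4EE7
Completed: cp=U+4EE7 (starts at byte 8)
Byte[11]=DA: 2-byte lead, need 1 cont bytes. acc=0x1A
Byte[12]=A8: continuation. acc=(acc<<6)|0x28=0x6A8
Completed: cp=U+06A8 (starts at byte 11)
Byte[13]=FC: INVALID lead byte (not 0xxx/110x/1110/11110)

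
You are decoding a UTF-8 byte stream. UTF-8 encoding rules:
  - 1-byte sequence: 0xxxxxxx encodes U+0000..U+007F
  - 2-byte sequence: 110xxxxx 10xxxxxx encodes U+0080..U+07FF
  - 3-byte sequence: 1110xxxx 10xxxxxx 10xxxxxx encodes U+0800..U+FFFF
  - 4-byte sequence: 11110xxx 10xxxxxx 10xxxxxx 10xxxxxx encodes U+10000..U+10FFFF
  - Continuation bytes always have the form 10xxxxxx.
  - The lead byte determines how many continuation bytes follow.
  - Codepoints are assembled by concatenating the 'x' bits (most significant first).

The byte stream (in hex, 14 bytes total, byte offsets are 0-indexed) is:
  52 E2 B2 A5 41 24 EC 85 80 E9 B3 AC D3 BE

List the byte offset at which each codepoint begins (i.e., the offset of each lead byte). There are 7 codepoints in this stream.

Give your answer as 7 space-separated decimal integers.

Byte[0]=52: 1-byte ASCII. cp=U+0052
Byte[1]=E2: 3-byte lead, need 2 cont bytes. acc=0x2
Byte[2]=B2: continuation. acc=(acc<<6)|0x32=0xB2
Byte[3]=A5: continuation. acc=(acc<<6)|0x25=0x2CA5
Completed: cp=U+2CA5 (starts at byte 1)
Byte[4]=41: 1-byte ASCII. cp=U+0041
Byte[5]=24: 1-byte ASCII. cp=U+0024
Byte[6]=EC: 3-byte lead, need 2 cont bytes. acc=0xC
Byte[7]=85: continuation. acc=(acc<<6)|0x05=0x305
Byte[8]=80: continuation. acc=(acc<<6)|0x00=0xC140
Completed: cp=U+C140 (starts at byte 6)
Byte[9]=E9: 3-byte lead, need 2 cont bytes. acc=0x9
Byte[10]=B3: continuation. acc=(acc<<6)|0x33=0x273
Byte[11]=AC: continuation. acc=(acc<<6)|0x2C=0x9CEC
Completed: cp=U+9CEC (starts at byte 9)
Byte[12]=D3: 2-byte lead, need 1 cont bytes. acc=0x13
Byte[13]=BE: continuation. acc=(acc<<6)|0x3E=0x4FE
Completed: cp=U+04FE (starts at byte 12)

Answer: 0 1 4 5 6 9 12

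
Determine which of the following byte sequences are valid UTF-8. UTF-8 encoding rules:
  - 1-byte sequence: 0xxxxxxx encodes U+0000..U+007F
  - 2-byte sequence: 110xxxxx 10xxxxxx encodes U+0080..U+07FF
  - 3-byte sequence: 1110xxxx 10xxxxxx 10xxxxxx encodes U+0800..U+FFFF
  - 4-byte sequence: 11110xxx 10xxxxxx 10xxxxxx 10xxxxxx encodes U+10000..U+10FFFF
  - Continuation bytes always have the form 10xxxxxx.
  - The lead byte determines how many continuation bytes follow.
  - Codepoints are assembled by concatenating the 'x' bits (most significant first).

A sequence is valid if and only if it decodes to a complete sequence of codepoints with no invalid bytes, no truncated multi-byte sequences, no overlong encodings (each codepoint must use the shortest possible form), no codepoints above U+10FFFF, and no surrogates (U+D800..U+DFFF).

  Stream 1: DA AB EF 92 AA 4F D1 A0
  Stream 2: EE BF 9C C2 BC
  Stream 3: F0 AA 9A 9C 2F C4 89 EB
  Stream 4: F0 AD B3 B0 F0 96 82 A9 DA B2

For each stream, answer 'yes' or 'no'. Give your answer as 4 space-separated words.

Answer: yes yes no yes

Derivation:
Stream 1: decodes cleanly. VALID
Stream 2: decodes cleanly. VALID
Stream 3: error at byte offset 8. INVALID
Stream 4: decodes cleanly. VALID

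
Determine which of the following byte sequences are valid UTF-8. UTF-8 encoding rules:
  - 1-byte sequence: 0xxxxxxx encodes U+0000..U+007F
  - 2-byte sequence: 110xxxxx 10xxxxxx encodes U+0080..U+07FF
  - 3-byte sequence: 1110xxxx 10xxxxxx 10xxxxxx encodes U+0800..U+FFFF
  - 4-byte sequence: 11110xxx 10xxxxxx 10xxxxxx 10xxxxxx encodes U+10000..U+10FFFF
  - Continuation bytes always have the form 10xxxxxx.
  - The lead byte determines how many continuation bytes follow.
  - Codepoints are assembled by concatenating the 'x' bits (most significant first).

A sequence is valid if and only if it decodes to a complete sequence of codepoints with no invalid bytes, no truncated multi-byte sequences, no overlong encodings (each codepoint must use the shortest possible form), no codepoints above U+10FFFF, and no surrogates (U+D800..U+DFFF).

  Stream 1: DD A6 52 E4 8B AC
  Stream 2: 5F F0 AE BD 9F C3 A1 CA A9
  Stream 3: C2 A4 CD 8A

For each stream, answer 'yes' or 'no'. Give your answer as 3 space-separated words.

Stream 1: decodes cleanly. VALID
Stream 2: decodes cleanly. VALID
Stream 3: decodes cleanly. VALID

Answer: yes yes yes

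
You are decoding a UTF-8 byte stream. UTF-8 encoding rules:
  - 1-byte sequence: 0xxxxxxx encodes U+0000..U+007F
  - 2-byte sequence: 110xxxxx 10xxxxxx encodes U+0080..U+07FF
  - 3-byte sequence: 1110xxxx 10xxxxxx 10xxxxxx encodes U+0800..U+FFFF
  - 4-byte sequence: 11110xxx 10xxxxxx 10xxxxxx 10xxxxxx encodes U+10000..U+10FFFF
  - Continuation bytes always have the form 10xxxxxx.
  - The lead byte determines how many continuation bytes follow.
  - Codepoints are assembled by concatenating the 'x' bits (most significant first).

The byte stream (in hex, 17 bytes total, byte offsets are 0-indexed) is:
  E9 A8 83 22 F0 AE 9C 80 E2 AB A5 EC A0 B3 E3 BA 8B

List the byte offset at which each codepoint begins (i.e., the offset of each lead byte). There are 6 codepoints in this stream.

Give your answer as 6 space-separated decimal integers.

Byte[0]=E9: 3-byte lead, need 2 cont bytes. acc=0x9
Byte[1]=A8: continuation. acc=(acc<<6)|0x28=0x268
Byte[2]=83: continuation. acc=(acc<<6)|0x03=0x9A03
Completed: cp=U+9A03 (starts at byte 0)
Byte[3]=22: 1-byte ASCII. cp=U+0022
Byte[4]=F0: 4-byte lead, need 3 cont bytes. acc=0x0
Byte[5]=AE: continuation. acc=(acc<<6)|0x2E=0x2E
Byte[6]=9C: continuation. acc=(acc<<6)|0x1C=0xB9C
Byte[7]=80: continuation. acc=(acc<<6)|0x00=0x2E700
Completed: cp=U+2E700 (starts at byte 4)
Byte[8]=E2: 3-byte lead, need 2 cont bytes. acc=0x2
Byte[9]=AB: continuation. acc=(acc<<6)|0x2B=0xAB
Byte[10]=A5: continuation. acc=(acc<<6)|0x25=0x2AE5
Completed: cp=U+2AE5 (starts at byte 8)
Byte[11]=EC: 3-byte lead, need 2 cont bytes. acc=0xC
Byte[12]=A0: continuation. acc=(acc<<6)|0x20=0x320
Byte[13]=B3: continuation. acc=(acc<<6)|0x33=0xC833
Completed: cp=U+C833 (starts at byte 11)
Byte[14]=E3: 3-byte lead, need 2 cont bytes. acc=0x3
Byte[15]=BA: continuation. acc=(acc<<6)|0x3A=0xFA
Byte[16]=8B: continuation. acc=(acc<<6)|0x0B=0x3E8B
Completed: cp=U+3E8B (starts at byte 14)

Answer: 0 3 4 8 11 14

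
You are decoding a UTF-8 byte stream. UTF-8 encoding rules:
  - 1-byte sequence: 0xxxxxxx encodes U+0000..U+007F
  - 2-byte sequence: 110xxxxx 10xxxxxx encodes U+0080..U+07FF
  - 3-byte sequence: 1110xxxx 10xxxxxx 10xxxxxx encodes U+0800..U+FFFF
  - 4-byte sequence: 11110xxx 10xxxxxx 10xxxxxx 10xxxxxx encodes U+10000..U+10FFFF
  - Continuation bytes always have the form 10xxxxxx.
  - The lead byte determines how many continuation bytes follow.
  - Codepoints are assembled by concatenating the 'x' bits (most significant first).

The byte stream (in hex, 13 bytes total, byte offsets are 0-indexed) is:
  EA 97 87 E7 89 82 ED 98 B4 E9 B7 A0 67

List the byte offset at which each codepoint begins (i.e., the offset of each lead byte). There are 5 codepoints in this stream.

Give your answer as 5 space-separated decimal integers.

Byte[0]=EA: 3-byte lead, need 2 cont bytes. acc=0xA
Byte[1]=97: continuation. acc=(acc<<6)|0x17=0x297
Byte[2]=87: continuation. acc=(acc<<6)|0x07=0xA5C7
Completed: cp=U+A5C7 (starts at byte 0)
Byte[3]=E7: 3-byte lead, need 2 cont bytes. acc=0x7
Byte[4]=89: continuation. acc=(acc<<6)|0x09=0x1C9
Byte[5]=82: continuation. acc=(acc<<6)|0x02=0x7242
Completed: cp=U+7242 (starts at byte 3)
Byte[6]=ED: 3-byte lead, need 2 cont bytes. acc=0xD
Byte[7]=98: continuation. acc=(acc<<6)|0x18=0x358
Byte[8]=B4: continuation. acc=(acc<<6)|0x34=0xD634
Completed: cp=U+D634 (starts at byte 6)
Byte[9]=E9: 3-byte lead, need 2 cont bytes. acc=0x9
Byte[10]=B7: continuation. acc=(acc<<6)|0x37=0x277
Byte[11]=A0: continuation. acc=(acc<<6)|0x20=0x9DE0
Completed: cp=U+9DE0 (starts at byte 9)
Byte[12]=67: 1-byte ASCII. cp=U+0067

Answer: 0 3 6 9 12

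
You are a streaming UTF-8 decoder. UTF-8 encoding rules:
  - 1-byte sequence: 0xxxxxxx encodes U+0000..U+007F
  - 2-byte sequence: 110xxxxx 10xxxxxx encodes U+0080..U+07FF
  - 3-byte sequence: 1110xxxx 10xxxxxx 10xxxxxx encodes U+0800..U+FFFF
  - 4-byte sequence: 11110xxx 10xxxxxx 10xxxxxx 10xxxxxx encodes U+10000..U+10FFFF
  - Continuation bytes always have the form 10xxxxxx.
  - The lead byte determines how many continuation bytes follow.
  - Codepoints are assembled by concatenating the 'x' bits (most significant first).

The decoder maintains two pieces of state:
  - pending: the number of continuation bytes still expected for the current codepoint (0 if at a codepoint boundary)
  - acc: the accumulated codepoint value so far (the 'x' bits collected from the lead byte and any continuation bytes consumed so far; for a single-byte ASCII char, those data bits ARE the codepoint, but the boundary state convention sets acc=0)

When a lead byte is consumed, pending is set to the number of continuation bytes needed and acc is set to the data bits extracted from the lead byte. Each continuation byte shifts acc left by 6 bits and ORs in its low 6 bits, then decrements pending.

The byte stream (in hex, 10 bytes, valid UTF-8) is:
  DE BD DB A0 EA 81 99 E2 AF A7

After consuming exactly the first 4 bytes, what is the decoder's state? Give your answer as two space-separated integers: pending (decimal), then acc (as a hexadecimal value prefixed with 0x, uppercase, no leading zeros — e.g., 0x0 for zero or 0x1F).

Answer: 0 0x6E0

Derivation:
Byte[0]=DE: 2-byte lead. pending=1, acc=0x1E
Byte[1]=BD: continuation. acc=(acc<<6)|0x3D=0x7BD, pending=0
Byte[2]=DB: 2-byte lead. pending=1, acc=0x1B
Byte[3]=A0: continuation. acc=(acc<<6)|0x20=0x6E0, pending=0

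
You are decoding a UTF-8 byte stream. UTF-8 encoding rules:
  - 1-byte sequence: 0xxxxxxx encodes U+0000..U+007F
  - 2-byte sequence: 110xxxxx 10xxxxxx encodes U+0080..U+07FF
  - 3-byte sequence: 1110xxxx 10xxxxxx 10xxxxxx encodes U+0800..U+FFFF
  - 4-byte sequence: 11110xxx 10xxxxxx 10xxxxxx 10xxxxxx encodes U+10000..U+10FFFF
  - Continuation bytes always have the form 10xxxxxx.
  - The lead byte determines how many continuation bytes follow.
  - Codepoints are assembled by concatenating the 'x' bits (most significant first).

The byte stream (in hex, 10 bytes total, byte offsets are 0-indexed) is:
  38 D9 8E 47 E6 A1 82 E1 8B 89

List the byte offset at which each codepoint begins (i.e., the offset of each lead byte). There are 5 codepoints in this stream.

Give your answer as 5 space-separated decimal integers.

Byte[0]=38: 1-byte ASCII. cp=U+0038
Byte[1]=D9: 2-byte lead, need 1 cont bytes. acc=0x19
Byte[2]=8E: continuation. acc=(acc<<6)|0x0E=0x64E
Completed: cp=U+064E (starts at byte 1)
Byte[3]=47: 1-byte ASCII. cp=U+0047
Byte[4]=E6: 3-byte lead, need 2 cont bytes. acc=0x6
Byte[5]=A1: continuation. acc=(acc<<6)|0x21=0x1A1
Byte[6]=82: continuation. acc=(acc<<6)|0x02=0x6842
Completed: cp=U+6842 (starts at byte 4)
Byte[7]=E1: 3-byte lead, need 2 cont bytes. acc=0x1
Byte[8]=8B: continuation. acc=(acc<<6)|0x0B=0x4B
Byte[9]=89: continuation. acc=(acc<<6)|0x09=0x12C9
Completed: cp=U+12C9 (starts at byte 7)

Answer: 0 1 3 4 7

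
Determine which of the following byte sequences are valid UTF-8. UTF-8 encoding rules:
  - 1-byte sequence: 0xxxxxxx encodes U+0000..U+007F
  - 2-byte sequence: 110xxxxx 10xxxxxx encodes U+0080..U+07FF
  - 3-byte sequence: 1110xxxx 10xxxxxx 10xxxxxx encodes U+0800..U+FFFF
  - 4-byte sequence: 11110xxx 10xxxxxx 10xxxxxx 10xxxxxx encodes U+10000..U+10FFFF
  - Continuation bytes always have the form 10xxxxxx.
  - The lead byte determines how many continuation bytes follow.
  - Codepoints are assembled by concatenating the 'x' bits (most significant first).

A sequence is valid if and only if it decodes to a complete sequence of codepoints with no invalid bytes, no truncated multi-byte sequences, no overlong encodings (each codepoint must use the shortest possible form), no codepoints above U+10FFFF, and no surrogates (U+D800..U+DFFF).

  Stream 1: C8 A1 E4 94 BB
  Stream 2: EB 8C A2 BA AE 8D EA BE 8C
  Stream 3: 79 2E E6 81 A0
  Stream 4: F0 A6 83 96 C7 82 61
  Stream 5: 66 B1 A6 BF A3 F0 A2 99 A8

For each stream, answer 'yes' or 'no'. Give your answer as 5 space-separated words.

Answer: yes no yes yes no

Derivation:
Stream 1: decodes cleanly. VALID
Stream 2: error at byte offset 3. INVALID
Stream 3: decodes cleanly. VALID
Stream 4: decodes cleanly. VALID
Stream 5: error at byte offset 1. INVALID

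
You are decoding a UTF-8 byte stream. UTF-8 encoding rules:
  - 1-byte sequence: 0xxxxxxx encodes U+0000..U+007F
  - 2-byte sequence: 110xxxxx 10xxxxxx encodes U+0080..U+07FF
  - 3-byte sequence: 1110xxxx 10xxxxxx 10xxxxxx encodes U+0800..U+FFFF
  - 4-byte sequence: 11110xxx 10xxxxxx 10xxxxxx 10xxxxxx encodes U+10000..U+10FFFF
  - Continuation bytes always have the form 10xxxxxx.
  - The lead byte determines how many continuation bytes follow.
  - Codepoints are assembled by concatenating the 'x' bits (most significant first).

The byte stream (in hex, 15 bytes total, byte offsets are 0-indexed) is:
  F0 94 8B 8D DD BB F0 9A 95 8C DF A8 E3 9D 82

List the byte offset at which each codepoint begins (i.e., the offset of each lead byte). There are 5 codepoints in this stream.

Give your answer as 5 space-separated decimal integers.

Byte[0]=F0: 4-byte lead, need 3 cont bytes. acc=0x0
Byte[1]=94: continuation. acc=(acc<<6)|0x14=0x14
Byte[2]=8B: continuation. acc=(acc<<6)|0x0B=0x50B
Byte[3]=8D: continuation. acc=(acc<<6)|0x0D=0x142CD
Completed: cp=U+142CD (starts at byte 0)
Byte[4]=DD: 2-byte lead, need 1 cont bytes. acc=0x1D
Byte[5]=BB: continuation. acc=(acc<<6)|0x3B=0x77B
Completed: cp=U+077B (starts at byte 4)
Byte[6]=F0: 4-byte lead, need 3 cont bytes. acc=0x0
Byte[7]=9A: continuation. acc=(acc<<6)|0x1A=0x1A
Byte[8]=95: continuation. acc=(acc<<6)|0x15=0x695
Byte[9]=8C: continuation. acc=(acc<<6)|0x0C=0x1A54C
Completed: cp=U+1A54C (starts at byte 6)
Byte[10]=DF: 2-byte lead, need 1 cont bytes. acc=0x1F
Byte[11]=A8: continuation. acc=(acc<<6)|0x28=0x7E8
Completed: cp=U+07E8 (starts at byte 10)
Byte[12]=E3: 3-byte lead, need 2 cont bytes. acc=0x3
Byte[13]=9D: continuation. acc=(acc<<6)|0x1D=0xDD
Byte[14]=82: continuation. acc=(acc<<6)|0x02=0x3742
Completed: cp=U+3742 (starts at byte 12)

Answer: 0 4 6 10 12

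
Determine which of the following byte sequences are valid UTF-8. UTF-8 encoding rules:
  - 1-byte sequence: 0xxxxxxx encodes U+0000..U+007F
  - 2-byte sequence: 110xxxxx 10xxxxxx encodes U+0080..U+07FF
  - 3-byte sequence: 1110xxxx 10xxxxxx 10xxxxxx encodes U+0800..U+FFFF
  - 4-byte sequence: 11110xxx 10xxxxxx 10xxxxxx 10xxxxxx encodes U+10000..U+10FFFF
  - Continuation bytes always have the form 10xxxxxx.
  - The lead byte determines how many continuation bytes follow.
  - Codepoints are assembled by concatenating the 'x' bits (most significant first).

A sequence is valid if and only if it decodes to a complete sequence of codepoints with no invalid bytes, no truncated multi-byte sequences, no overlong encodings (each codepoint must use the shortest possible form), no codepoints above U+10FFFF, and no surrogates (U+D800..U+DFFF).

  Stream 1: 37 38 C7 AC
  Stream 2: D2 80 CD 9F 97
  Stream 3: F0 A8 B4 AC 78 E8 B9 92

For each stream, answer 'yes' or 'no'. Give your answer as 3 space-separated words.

Stream 1: decodes cleanly. VALID
Stream 2: error at byte offset 4. INVALID
Stream 3: decodes cleanly. VALID

Answer: yes no yes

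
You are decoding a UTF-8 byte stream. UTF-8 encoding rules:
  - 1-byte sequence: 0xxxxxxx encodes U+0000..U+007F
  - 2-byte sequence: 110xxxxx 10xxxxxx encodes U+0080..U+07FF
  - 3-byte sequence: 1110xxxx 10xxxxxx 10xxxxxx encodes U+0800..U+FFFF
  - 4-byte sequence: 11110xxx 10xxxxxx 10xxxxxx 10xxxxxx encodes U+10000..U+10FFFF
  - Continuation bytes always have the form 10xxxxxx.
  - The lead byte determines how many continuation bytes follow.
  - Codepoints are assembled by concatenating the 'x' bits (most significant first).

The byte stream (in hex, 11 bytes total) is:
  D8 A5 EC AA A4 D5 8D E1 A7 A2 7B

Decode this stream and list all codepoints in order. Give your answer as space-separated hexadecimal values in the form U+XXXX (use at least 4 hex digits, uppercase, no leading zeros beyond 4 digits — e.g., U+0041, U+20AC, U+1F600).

Answer: U+0625 U+CAA4 U+054D U+19E2 U+007B

Derivation:
Byte[0]=D8: 2-byte lead, need 1 cont bytes. acc=0x18
Byte[1]=A5: continuation. acc=(acc<<6)|0x25=0x625
Completed: cp=U+0625 (starts at byte 0)
Byte[2]=EC: 3-byte lead, need 2 cont bytes. acc=0xC
Byte[3]=AA: continuation. acc=(acc<<6)|0x2A=0x32A
Byte[4]=A4: continuation. acc=(acc<<6)|0x24=0xCAA4
Completed: cp=U+CAA4 (starts at byte 2)
Byte[5]=D5: 2-byte lead, need 1 cont bytes. acc=0x15
Byte[6]=8D: continuation. acc=(acc<<6)|0x0D=0x54D
Completed: cp=U+054D (starts at byte 5)
Byte[7]=E1: 3-byte lead, need 2 cont bytes. acc=0x1
Byte[8]=A7: continuation. acc=(acc<<6)|0x27=0x67
Byte[9]=A2: continuation. acc=(acc<<6)|0x22=0x19E2
Completed: cp=U+19E2 (starts at byte 7)
Byte[10]=7B: 1-byte ASCII. cp=U+007B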